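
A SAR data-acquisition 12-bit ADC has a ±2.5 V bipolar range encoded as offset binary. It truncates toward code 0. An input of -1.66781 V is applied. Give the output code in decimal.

code 681

With 4096 levels over 5 V, one step is 1.221 mV.
(-1.66781 − (−2.5)) / 0.0012207 = 681.730 LSBs.
⌊·⌋(681.730) = 681.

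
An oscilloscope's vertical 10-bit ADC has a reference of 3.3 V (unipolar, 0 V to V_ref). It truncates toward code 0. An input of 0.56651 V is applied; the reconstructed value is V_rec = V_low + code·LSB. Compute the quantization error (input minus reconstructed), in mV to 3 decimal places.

2.545 mV

LSB = 3.3/2^10 = 3.223 mV.
Scaled input = 175.7898 LSBs, so code = 175.
V_rec = 0 + 175·0.00322266 = 0.56396484 V.
V_in − V_rec = 0.00254516 V = 2.545 mV.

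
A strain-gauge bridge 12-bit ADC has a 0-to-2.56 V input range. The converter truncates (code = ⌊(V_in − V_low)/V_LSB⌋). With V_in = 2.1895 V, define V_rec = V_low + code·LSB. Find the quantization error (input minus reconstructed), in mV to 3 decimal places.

One LSB is 2.56 V / 4096 = 0.625 mV.
(2.1895 − 0)/0.000625 = 3503.2000; ⌊·⌋ gives code 3503.
Reconstructed: 2.189375 V.
Difference: 0.000125 V → 0.125 mV.

0.125 mV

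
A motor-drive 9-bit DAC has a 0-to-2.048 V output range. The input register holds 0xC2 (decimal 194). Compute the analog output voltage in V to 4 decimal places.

LSB = 2.048 V / 2^9 = 4.000 mV.
Code 0xC2 = 194 decimal.
V_out = 0 + 194 × 0.004 V = 0.776 V.

0.7760 V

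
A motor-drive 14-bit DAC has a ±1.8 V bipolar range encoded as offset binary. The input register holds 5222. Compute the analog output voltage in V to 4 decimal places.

-0.6526 V

LSB = 3.6 V / 2^14 = 219.73 µV.
V_out = (−1.8) + 5222 × 0.000219727 V = -0.652588 V.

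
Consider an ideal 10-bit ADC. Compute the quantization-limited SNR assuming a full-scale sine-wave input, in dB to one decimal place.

62.0 dB

SNR ≈ 6.02·N + 1.76 dB = 6.02·10 + 1.76 = 61.96 dB.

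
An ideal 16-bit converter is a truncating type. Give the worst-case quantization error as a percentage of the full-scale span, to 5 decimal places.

0.00153 %

Truncating → worst-case error = 1 LSB = V_FS/2^16, so 100/65536 = 0.00152588 % of full scale.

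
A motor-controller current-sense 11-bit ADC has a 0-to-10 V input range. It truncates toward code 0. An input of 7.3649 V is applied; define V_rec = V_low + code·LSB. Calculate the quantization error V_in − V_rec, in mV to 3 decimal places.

1.619 mV

Step size: 10 V ÷ 2^11 = 4.883 mV.
(V_in − V_low)/LSB = (7.3649 − 0)/0.00488281 = 1508.3315 → code 1508 (floor).
Code 1508 maps back to 0 + 1508×0.00488281 V = 7.3632812 V.
Error = 7.3649 − 7.3632812 = 0.00161875 V = 1.619 mV.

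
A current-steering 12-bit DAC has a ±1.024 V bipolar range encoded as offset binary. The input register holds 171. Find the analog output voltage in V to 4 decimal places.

-0.9385 V

LSB = 2.048 V / 2^12 = 0.500 mV.
V_out = (−1.024) + 171 × 0.0005 V = -0.9385 V.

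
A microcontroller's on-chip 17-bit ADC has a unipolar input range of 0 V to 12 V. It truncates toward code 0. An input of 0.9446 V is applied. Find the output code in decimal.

code 10317

With 131072 levels over 12 V, one step is 91.55 µV.
(V_in − V_low)/LSB = (0.9446 − 0) / 9.15527e-05 = 10317.551.
Floor → code 10317.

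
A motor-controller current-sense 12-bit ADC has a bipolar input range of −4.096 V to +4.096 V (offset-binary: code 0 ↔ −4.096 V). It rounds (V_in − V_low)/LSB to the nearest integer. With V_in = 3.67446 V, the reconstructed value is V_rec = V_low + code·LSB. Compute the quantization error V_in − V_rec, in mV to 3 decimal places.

0.460 mV

One LSB is 8.192 V / 4096 = 2.000 mV.
(V_in − V_low)/LSB = (3.67446 − (−4.096))/0.002 = 3885.2300 → code 3885 (round).
Reconstructed: 3.674 V.
V_in − V_rec = 0.00046 V = 0.460 mV.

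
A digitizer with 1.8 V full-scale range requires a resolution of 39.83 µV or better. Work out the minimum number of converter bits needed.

Number of steps required ≥ 1.8 V / 39.83 µV = 45192.07.
Need 2^N ≥ 45192.07; 2^15 = 32768, 2^16 = 65536.
Minimum N = 16.

16 bits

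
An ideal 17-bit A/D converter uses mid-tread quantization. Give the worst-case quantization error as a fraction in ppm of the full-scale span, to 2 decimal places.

3.81 ppm

Rounding → worst-case error = ½ LSB = V_FS/2^18, so 1e+06/262144 = 3.8147 ppm of full scale.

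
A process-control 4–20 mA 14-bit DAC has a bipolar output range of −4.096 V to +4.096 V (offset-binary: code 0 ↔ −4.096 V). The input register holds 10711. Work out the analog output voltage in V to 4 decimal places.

LSB = 8.192 V / 2^14 = 0.500 mV.
V_out = (−4.096) + 10711 × 0.0005 V = 1.2595 V.

1.2595 V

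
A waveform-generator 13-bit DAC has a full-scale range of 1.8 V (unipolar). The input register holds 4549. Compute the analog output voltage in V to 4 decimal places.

0.9995 V

LSB = 1.8 V / 2^13 = 219.73 µV.
V_out = 0 + 4549 × 0.000219727 V = 0.999536 V.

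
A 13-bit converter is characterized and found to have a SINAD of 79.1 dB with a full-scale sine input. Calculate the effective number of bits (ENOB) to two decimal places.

ENOB = (SINAD − 1.76) / 6.02 = (79.1 − 1.76)/6.02 = 12.847.

12.85 bits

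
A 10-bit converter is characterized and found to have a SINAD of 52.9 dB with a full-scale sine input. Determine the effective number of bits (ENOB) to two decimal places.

8.50 bits

ENOB = (SINAD − 1.76) / 6.02 = (52.9 − 1.76)/6.02 = 8.495.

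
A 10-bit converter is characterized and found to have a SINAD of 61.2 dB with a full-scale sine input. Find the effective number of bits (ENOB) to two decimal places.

ENOB = (SINAD − 1.76) / 6.02 = (61.2 − 1.76)/6.02 = 9.874.

9.87 bits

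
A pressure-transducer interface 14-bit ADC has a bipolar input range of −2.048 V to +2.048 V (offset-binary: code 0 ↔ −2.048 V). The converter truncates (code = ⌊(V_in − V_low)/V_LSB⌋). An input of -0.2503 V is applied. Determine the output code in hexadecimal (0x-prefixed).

With 16384 levels over 4.096 V, one step is 250.00 µV.
Input sits at 7190.800 steps above V_low.
⌊·⌋(7190.800) = 7190.
In hexadecimal (0x-prefixed): 0x1C16.

code 0x1C16 (decimal 7190)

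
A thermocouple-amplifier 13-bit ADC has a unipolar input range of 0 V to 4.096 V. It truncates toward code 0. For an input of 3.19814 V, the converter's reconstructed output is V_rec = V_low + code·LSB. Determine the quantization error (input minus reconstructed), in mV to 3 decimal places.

One LSB is 4.096 V / 8192 = 0.500 mV.
(3.19814 − 0)/0.0005 = 6396.2800; ⌊·⌋ gives code 6396.
V_rec = 0 + 6396·0.0005 = 3.198 V.
Difference: 0.00014 V → 0.140 mV.

0.140 mV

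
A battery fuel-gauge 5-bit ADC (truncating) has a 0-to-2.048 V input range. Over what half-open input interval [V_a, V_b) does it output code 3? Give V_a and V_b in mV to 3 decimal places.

LSB = 2.048/2^5 = 64.000 mV.
V_a = V_low + 3·LSB = 0.192 V; V_b = V_low + 4·LSB = 0.256 V.

[192.000 mV, 256.000 mV)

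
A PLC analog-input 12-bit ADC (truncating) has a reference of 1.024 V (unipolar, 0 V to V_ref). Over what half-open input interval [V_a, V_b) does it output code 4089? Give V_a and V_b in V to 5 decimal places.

[1.02225 V, 1.02250 V)

LSB = 1.024/2^12 = 250.00 µV.
V_a = V_low + 4089·LSB = 1.02225 V; V_b = V_low + 4090·LSB = 1.0225 V.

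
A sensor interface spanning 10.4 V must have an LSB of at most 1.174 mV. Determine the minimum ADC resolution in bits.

14 bits

Number of steps required ≥ 10.4 V / 1.174 mV = 8858.60.
Need 2^N ≥ 8858.60; 2^13 = 8192, 2^14 = 16384.
Minimum N = 14.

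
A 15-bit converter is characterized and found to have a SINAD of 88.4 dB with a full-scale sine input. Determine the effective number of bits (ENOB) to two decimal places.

14.39 bits

ENOB = (SINAD − 1.76) / 6.02 = (88.4 − 1.76)/6.02 = 14.392.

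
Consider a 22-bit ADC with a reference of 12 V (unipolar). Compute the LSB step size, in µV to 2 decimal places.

2.86 µV

Full-scale span = 12 V.
LSB = 12 / 2^22 = 12 / 4194304 = 2.86102e-06 V = 2.86 µV.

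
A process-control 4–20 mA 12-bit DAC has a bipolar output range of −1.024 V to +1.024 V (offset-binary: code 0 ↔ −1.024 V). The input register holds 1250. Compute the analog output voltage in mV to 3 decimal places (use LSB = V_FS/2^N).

-399.000 mV

LSB = 2.048 V / 2^12 = 0.500 mV.
V_out = (−1.024) + 1250 × 0.0005 V = -0.399 V.
= -399.000 mV.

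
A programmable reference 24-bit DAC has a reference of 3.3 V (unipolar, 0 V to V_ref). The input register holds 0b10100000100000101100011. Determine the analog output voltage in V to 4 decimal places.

LSB = 3.3 V / 2^24 = 0.20 µV.
Code 0b10100000100000101100011 = 5259619 decimal.
V_out = 0 + 5259619 × 1.96695e-07 V = 1.03454 V.

1.0345 V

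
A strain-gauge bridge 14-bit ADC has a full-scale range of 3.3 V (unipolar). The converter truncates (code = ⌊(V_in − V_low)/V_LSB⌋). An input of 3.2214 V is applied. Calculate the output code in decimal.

code 15993

Full-scale span = 3.3 V; LSB = 3.3/2^14 = 201.42 µV.
(V_in − V_low)/LSB = (3.2214 − 0) / 0.000201416 = 15993.763.
⌊·⌋(15993.763) = 15993.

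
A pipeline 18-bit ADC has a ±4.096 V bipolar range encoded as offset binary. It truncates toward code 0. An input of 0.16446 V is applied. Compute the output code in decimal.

code 136334

Full-scale span = 8.192 V; LSB = 8.192/2^18 = 31.25 µV.
(V_in − V_low)/LSB = (0.16446 − (−4.096)) / 3.125e-05 = 136334.720.
Floor → code 136334.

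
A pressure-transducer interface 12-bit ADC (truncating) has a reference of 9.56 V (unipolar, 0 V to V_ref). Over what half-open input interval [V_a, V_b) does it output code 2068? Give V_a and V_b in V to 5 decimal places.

[4.82668 V, 4.82901 V)

LSB = 9.56/2^12 = 2.334 mV.
V_a = V_low + 2068·LSB = 4.82668 V; V_b = V_low + 2069·LSB = 4.82901 V.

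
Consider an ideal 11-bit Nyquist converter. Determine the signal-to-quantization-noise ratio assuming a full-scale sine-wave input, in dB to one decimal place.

68.0 dB

SNR ≈ 6.02·N + 1.76 dB = 6.02·11 + 1.76 = 67.98 dB.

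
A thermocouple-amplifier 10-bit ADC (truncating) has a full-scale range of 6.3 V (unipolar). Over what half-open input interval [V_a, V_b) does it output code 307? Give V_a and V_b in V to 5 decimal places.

LSB = 6.3/2^10 = 6.152 mV.
V_a = V_low + 307·LSB = 1.88877 V; V_b = V_low + 308·LSB = 1.89492 V.

[1.88877 V, 1.89492 V)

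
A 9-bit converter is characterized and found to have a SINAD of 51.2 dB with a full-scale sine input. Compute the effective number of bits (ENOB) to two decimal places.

ENOB = (SINAD − 1.76) / 6.02 = (51.2 − 1.76)/6.02 = 8.213.

8.21 bits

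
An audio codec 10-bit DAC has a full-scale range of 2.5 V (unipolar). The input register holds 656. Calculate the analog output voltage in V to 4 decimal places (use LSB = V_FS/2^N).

LSB = 2.5 V / 2^10 = 2.441 mV.
V_out = 0 + 656 × 0.00244141 V = 1.60156 V.

1.6016 V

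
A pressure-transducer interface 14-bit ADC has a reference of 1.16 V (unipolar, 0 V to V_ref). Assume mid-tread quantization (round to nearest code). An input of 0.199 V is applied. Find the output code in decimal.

code 2811

Full-scale span = 1.16 V; LSB = 1.16/2^14 = 70.80 µV.
(0.199 − 0) / 7.08008e-05 = 2810.703 LSBs.
So the output code is 2811.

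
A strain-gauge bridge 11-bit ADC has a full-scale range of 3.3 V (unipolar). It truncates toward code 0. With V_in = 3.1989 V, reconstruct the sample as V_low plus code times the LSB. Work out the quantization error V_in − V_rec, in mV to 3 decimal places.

0.414 mV

Step size: 3.3 V ÷ 2^11 = 1.611 mV.
Scaled input = 1985.2567 LSBs, so code = 1985.
V_rec = 0 + 1985·0.00161133 = 3.1984863 V.
V_in − V_rec = 0.000413672 V = 0.414 mV.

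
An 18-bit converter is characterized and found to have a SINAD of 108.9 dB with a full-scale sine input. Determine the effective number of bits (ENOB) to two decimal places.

17.80 bits

ENOB = (SINAD − 1.76) / 6.02 = (108.9 − 1.76)/6.02 = 17.797.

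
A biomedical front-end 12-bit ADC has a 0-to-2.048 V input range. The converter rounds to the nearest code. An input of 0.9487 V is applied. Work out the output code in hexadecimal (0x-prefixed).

code 0x769 (decimal 1897)

LSB = 2.048 V / 4096 = 0.500 mV.
(0.9487 − 0) / 0.0005 = 1897.400 LSBs.
round(1897.400) = 1897.
In hexadecimal (0x-prefixed): 0x769.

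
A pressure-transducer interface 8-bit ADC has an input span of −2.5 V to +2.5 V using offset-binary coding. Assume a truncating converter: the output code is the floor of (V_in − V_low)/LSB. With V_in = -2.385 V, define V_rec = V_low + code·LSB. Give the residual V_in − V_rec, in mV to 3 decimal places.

17.344 mV

One LSB is 5 V / 256 = 19.531 mV.
(-2.385 − (−2.5))/0.0195312 = 5.8880; ⌊·⌋ gives code 5.
Code 5 maps back to (−2.5) + 5×0.0195312 V = -2.4023438 V.
Difference: 0.0173438 V → 17.344 mV.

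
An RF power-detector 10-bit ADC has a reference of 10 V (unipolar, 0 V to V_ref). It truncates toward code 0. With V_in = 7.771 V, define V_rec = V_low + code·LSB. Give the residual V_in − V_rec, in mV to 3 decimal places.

One LSB is 10 V / 1024 = 9.766 mV.
(V_in − V_low)/LSB = (7.771 − 0)/0.00976562 = 795.7504 → code 795 (floor).
V_rec = 0 + 795·0.00976562 = 7.7636719 V.
V_in − V_rec = 0.00732812 V = 7.328 mV.

7.328 mV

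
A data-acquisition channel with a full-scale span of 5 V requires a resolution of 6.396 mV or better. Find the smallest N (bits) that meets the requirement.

10 bits

Number of steps required ≥ 5 V / 6.396 mV = 781.74.
Need 2^N ≥ 781.74; 2^9 = 512, 2^10 = 1024.
Minimum N = 10.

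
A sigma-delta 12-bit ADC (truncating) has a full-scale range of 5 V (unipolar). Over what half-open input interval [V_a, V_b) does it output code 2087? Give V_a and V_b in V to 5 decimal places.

LSB = 5/2^12 = 1.221 mV.
V_a = V_low + 2087·LSB = 2.54761 V; V_b = V_low + 2088·LSB = 2.54883 V.

[2.54761 V, 2.54883 V)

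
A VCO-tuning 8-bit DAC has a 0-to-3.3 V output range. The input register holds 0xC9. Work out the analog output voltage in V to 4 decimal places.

2.5910 V

LSB = 3.3 V / 2^8 = 12.891 mV.
Code 0xC9 = 201 decimal.
V_out = 0 + 201 × 0.0128906 V = 2.59102 V.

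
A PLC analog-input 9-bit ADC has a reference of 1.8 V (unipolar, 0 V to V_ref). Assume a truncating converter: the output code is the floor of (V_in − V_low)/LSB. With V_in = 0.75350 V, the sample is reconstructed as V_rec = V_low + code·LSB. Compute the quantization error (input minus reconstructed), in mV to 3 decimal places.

Step size: 1.8 V ÷ 2^9 = 3.516 mV.
(V_in − V_low)/LSB = (0.75350 − 0)/0.00351563 = 214.3289 → code 214 (floor).
Reconstructed: 0.75234375 V.
V_in − V_rec = 0.00115625 V = 1.156 mV.

1.156 mV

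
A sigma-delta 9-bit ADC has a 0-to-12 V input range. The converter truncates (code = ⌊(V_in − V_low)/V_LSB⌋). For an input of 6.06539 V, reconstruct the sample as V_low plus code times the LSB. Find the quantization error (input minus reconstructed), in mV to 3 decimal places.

18.515 mV

LSB = 12/2^9 = 23.438 mV.
(V_in − V_low)/LSB = (6.06539 − 0)/0.0234375 = 258.7900 → code 258 (floor).
V_rec = 0 + 258·0.0234375 = 6.046875 V.
V_in − V_rec = 0.018515 V = 18.515 mV.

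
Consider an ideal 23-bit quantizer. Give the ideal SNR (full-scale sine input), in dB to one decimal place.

SNR ≈ 6.02·N + 1.76 dB = 6.02·23 + 1.76 = 140.22 dB.

140.2 dB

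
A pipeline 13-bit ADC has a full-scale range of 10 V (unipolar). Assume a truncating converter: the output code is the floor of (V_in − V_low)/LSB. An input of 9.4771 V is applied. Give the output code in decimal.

code 7763

LSB = 10 V / 8192 = 1.221 mV.
(V_in − V_low)/LSB = (9.4771 − 0) / 0.0012207 = 7763.640.
⌊·⌋(7763.640) = 7763.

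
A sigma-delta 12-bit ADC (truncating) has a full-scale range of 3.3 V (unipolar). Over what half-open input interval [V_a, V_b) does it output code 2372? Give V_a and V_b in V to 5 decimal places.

LSB = 3.3/2^12 = 0.806 mV.
V_a = V_low + 2372·LSB = 1.91104 V; V_b = V_low + 2373·LSB = 1.91184 V.

[1.91104 V, 1.91184 V)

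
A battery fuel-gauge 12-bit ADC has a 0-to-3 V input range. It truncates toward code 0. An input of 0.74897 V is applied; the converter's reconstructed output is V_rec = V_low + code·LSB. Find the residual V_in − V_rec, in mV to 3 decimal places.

0.435 mV

Step size: 3 V ÷ 2^12 = 0.732 mV.
(V_in − V_low)/LSB = (0.74897 − 0)/0.000732422 = 1022.5937 → code 1022 (floor).
Reconstructed: 0.74853516 V.
V_in − V_rec = 0.000434844 V = 0.435 mV.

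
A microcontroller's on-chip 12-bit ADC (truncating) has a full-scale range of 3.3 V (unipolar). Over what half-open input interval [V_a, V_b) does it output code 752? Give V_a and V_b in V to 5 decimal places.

LSB = 3.3/2^12 = 0.806 mV.
V_a = V_low + 752·LSB = 0.605859 V; V_b = V_low + 753·LSB = 0.606665 V.

[0.60586 V, 0.60667 V)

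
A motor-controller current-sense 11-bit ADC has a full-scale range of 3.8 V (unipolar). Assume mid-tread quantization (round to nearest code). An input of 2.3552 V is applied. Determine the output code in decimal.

code 1269

LSB = 3.8 V / 2048 = 1.855 mV.
Input sits at 1269.329 steps above V_low.
round(1269.329) = 1269.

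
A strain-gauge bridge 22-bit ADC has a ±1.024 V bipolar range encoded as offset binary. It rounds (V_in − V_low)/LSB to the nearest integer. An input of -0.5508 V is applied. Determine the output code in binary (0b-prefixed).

code 0b11101100100110011010 (decimal 969114)

Full-scale span = 2.048 V; LSB = 2.048/2^22 = 0.49 µV.
(V_in − V_low)/LSB = (-0.5508 − (−1.024)) / 4.88281e-07 = 969113.600.
So the output code is 969114.
In binary (0b-prefixed): 0b11101100100110011010.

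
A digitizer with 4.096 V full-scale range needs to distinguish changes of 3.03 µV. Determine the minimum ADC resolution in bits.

Number of steps required ≥ 4.096 V / 3.03 µV = 1351815.18.
Need 2^N ≥ 1351815.18; 2^20 = 1048576, 2^21 = 2097152.
Minimum N = 21.

21 bits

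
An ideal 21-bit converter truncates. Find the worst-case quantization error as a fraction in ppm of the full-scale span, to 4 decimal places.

0.4768 ppm

Truncating → worst-case error = 1 LSB = V_FS/2^21, so 1e+06/2097152 = 0.476837 ppm of full scale.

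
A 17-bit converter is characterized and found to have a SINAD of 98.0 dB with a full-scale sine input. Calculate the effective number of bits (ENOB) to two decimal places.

15.99 bits

ENOB = (SINAD − 1.76) / 6.02 = (98.0 − 1.76)/6.02 = 15.987.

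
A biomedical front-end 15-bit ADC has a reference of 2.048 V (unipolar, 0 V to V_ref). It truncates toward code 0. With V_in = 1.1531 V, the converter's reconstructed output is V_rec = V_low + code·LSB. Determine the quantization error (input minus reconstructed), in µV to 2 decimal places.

One LSB is 2.048 V / 32768 = 62.50 µV.
(1.1531 − 0)/6.25e-05 = 18449.6000; ⌊·⌋ gives code 18449.
Code 18449 maps back to 0 + 18449×6.25e-05 V = 1.1530625 V.
Difference: 3.75e-05 V → 37.50 µV.

37.50 µV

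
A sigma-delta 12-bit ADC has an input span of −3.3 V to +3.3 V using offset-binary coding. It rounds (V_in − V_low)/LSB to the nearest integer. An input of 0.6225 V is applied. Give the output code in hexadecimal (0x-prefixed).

code 0x982 (decimal 2434)

With 4096 levels over 6.6 V, one step is 1.611 mV.
(0.6225 − (−3.3)) / 0.00161133 = 2434.327 LSBs.
Round → code 2434.
In hexadecimal (0x-prefixed): 0x982.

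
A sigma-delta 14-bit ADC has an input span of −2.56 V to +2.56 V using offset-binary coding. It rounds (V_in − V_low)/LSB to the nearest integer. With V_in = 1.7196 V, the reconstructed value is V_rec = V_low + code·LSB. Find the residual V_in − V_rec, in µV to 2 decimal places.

-87.50 µV

LSB = 5.12/2^14 = 312.50 µV.
Scaled input = 13694.7200 LSBs, so code = 13695.
Reconstructed: 1.7196875 V.
Difference: -8.75e-05 V → -87.50 µV.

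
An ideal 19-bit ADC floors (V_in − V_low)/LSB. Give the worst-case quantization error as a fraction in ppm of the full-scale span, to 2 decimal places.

Truncating → worst-case error = 1 LSB = V_FS/2^19, so 1e+06/524288 = 1.90735 ppm of full scale.

1.91 ppm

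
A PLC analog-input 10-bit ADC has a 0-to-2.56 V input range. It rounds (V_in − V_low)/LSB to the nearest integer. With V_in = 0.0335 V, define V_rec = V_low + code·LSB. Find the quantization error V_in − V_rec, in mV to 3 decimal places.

One LSB is 2.56 V / 1024 = 2.500 mV.
(V_in − V_low)/LSB = (0.0335 − 0)/0.0025 = 13.4000 → code 13 (round).
Reconstructed: 0.0325 V.
Difference: 0.001 V → 1.000 mV.

1.000 mV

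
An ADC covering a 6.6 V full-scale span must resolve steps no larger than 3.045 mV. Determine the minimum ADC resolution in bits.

12 bits

Number of steps required ≥ 6.6 V / 3.045 mV = 2167.49.
Need 2^N ≥ 2167.49; 2^11 = 2048, 2^12 = 4096.
Minimum N = 12.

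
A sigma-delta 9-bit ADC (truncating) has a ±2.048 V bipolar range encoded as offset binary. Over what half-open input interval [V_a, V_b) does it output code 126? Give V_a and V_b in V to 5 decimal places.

LSB = 4.096/2^9 = 8.000 mV.
V_a = V_low + 126·LSB = -1.04 V; V_b = V_low + 127·LSB = -1.032 V.

[-1.04000 V, -1.03200 V)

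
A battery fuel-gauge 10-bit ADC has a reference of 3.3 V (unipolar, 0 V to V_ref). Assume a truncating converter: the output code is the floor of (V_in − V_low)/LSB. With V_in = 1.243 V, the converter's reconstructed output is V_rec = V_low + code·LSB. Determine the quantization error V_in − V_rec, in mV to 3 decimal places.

One LSB is 3.3 V / 1024 = 3.223 mV.
(V_in − V_low)/LSB = (1.243 − 0)/0.00322266 = 385.7067 → code 385 (floor).
V_rec = 0 + 385·0.00322266 = 1.2407227 V.
V_in − V_rec = 0.00227734 V = 2.277 mV.

2.277 mV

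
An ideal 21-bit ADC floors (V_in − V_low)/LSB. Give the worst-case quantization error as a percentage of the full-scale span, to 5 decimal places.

0.00005 %

Truncating → worst-case error = 1 LSB = V_FS/2^21, so 100/2097152 = 4.76837e-05 % of full scale.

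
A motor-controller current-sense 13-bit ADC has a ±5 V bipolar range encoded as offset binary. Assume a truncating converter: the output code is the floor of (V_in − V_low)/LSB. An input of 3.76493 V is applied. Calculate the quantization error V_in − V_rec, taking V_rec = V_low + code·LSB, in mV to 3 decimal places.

LSB = 10/2^13 = 1.221 mV.
Scaled input = 7180.2307 LSBs, so code = 7180.
Reconstructed: 3.7646484 V.
Error = 3.76493 − 3.7646484 = 0.000281563 V = 0.282 mV.

0.282 mV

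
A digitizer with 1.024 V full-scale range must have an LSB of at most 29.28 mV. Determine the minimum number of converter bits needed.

Number of steps required ≥ 1.024 V / 29.28 mV = 34.97.
Need 2^N ≥ 34.97; 2^5 = 32, 2^6 = 64.
Minimum N = 6.

6 bits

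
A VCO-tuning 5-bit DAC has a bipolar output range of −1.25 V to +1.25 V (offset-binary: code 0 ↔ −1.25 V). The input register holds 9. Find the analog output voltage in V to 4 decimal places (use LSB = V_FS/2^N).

-0.5469 V

LSB = 2.5 V / 2^5 = 78.125 mV.
V_out = (−1.25) + 9 × 0.078125 V = -0.546875 V.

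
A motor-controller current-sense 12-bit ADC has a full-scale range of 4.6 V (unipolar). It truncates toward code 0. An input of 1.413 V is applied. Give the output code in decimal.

code 1258

LSB = 4.6 V / 4096 = 1.123 mV.
(1.413 − 0) / 0.00112305 = 1258.184 LSBs.
Floor → code 1258.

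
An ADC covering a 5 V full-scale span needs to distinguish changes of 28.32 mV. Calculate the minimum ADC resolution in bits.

Number of steps required ≥ 5 V / 28.32 mV = 176.55.
Need 2^N ≥ 176.55; 2^7 = 128, 2^8 = 256.
Minimum N = 8.

8 bits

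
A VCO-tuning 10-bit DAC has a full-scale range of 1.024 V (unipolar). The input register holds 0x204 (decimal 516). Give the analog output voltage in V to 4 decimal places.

LSB = 1.024 V / 2^10 = 1.000 mV.
Code 0x204 = 516 decimal.
V_out = 0 + 516 × 0.001 V = 0.516 V.

0.5160 V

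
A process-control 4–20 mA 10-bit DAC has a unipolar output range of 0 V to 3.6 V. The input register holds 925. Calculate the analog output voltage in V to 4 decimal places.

LSB = 3.6 V / 2^10 = 3.516 mV.
V_out = 0 + 925 × 0.00351563 V = 3.25195 V.

3.2520 V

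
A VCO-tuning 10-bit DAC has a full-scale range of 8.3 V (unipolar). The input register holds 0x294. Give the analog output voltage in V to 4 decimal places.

5.3496 V

LSB = 8.3 V / 2^10 = 8.105 mV.
Code 0x294 = 660 decimal.
V_out = 0 + 660 × 0.00810547 V = 5.34961 V.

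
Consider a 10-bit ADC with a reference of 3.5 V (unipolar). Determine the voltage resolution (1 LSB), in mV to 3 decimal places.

Full-scale span = 3.5 V.
LSB = 3.5 / 2^10 = 3.5 / 1024 = 0.00341797 V = 3.418 mV.

3.418 mV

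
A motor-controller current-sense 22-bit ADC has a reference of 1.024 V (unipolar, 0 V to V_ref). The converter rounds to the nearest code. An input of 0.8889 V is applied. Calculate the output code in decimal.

LSB = 1.024 V / 4194304 = 0.24 µV.
(0.8889 − 0) / 2.44141e-07 = 3640934.400 LSBs.
round(3640934.400) = 3640934.

code 3640934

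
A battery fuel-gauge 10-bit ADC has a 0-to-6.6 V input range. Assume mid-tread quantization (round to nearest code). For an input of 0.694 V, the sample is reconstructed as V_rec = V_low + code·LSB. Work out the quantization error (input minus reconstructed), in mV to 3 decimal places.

LSB = 6.6/2^10 = 6.445 mV.
(V_in − V_low)/LSB = (0.694 − 0)/0.00644531 = 107.6752 → code 108 (round).
Code 108 maps back to 0 + 108×0.00644531 V = 0.69609375 V.
V_in − V_rec = -0.00209375 V = -2.094 mV.

-2.094 mV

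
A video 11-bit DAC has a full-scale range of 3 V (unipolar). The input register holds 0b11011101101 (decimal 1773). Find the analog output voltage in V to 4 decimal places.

2.5972 V

LSB = 3 V / 2^11 = 1.465 mV.
Code 0b11011101101 = 1773 decimal.
V_out = 0 + 1773 × 0.00146484 V = 2.59717 V.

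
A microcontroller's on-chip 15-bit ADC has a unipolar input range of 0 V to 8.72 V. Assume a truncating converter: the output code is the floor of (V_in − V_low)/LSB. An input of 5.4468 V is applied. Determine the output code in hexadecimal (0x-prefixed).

code 0x4FF3 (decimal 20467)

LSB = 8.72 V / 32768 = 266.11 µV.
Input sits at 20467.975 steps above V_low.
Floor → code 20467.
In hexadecimal (0x-prefixed): 0x4FF3.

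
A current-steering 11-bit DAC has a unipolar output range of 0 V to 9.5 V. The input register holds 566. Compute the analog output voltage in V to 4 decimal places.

2.6255 V

LSB = 9.5 V / 2^11 = 4.639 mV.
V_out = 0 + 566 × 0.00463867 V = 2.62549 V.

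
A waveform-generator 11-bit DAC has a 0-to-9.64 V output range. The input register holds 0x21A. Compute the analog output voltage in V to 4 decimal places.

LSB = 9.64 V / 2^11 = 4.707 mV.
Code 0x21A = 538 decimal.
V_out = 0 + 538 × 0.00470703 V = 2.53238 V.

2.5324 V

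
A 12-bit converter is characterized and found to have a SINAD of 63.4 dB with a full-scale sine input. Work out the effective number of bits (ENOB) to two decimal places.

10.24 bits

ENOB = (SINAD − 1.76) / 6.02 = (63.4 − 1.76)/6.02 = 10.239.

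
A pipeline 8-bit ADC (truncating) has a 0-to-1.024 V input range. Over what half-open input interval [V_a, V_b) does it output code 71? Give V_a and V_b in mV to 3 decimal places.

LSB = 1.024/2^8 = 4.000 mV.
V_a = V_low + 71·LSB = 0.284 V; V_b = V_low + 72·LSB = 0.288 V.

[284.000 mV, 288.000 mV)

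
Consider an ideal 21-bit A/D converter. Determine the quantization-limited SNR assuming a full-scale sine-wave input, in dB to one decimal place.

128.2 dB

SNR ≈ 6.02·N + 1.76 dB = 6.02·21 + 1.76 = 128.18 dB.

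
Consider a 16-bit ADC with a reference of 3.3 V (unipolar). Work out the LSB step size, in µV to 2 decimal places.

50.35 µV

Full-scale span = 3.3 V.
LSB = 3.3 / 2^16 = 3.3 / 65536 = 5.0354e-05 V = 50.35 µV.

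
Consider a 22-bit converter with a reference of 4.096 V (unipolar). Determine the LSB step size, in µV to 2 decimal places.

0.98 µV

Full-scale span = 4.096 V.
LSB = 4.096 / 2^22 = 4.096 / 4194304 = 9.76563e-07 V = 0.98 µV.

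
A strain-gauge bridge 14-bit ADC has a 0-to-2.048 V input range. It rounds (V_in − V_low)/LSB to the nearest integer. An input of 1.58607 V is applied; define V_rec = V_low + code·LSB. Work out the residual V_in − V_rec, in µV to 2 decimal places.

-55.00 µV

Step size: 2.048 V ÷ 2^14 = 125.00 µV.
(1.58607 − 0)/0.000125 = 12688.5600; round gives code 12689.
V_rec = 0 + 12689·0.000125 = 1.586125 V.
Error = 1.58607 − 1.586125 = -5.5e-05 V = -55.00 µV.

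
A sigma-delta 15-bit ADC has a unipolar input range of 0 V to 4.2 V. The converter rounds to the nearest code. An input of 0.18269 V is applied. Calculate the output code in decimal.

code 1425

With 32768 levels over 4.2 V, one step is 128.17 µV.
(V_in − V_low)/LSB = (0.18269 − 0) / 0.000128174 = 1425.330.
So the output code is 1425.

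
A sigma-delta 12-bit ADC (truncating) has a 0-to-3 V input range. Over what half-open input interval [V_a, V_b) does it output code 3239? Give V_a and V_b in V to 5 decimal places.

[2.37231 V, 2.37305 V)

LSB = 3/2^12 = 0.732 mV.
V_a = V_low + 3239·LSB = 2.37231 V; V_b = V_low + 3240·LSB = 2.37305 V.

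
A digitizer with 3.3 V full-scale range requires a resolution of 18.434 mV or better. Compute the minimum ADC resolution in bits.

Number of steps required ≥ 3.3 V / 18.434 mV = 179.02.
Need 2^N ≥ 179.02; 2^7 = 128, 2^8 = 256.
Minimum N = 8.

8 bits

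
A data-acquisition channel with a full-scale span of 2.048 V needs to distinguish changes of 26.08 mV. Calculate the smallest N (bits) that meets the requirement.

7 bits

Number of steps required ≥ 2.048 V / 26.08 mV = 78.53.
Need 2^N ≥ 78.53; 2^6 = 64, 2^7 = 128.
Minimum N = 7.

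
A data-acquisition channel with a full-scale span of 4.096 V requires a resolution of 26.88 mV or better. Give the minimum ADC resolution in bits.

8 bits

Number of steps required ≥ 4.096 V / 26.88 mV = 152.38.
Need 2^N ≥ 152.38; 2^7 = 128, 2^8 = 256.
Minimum N = 8.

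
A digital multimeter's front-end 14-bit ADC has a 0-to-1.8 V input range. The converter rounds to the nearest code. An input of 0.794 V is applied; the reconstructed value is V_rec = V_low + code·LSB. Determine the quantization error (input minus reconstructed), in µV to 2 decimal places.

18.07 µV

Step size: 1.8 V ÷ 2^14 = 109.86 µV.
(0.794 − 0)/0.000109863 = 7227.1644; round gives code 7227.
V_rec = 0 + 7227·0.000109863 = 0.79398193 V.
V_in − V_rec = 1.80664e-05 V = 18.07 µV.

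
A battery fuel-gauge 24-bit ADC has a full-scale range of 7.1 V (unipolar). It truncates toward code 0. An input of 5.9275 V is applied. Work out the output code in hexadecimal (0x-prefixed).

code 0xD5B954 (decimal 14006612)

With 16777216 levels over 7.1 V, one step is 0.42 µV.
Input sits at 14006612.372 steps above V_low.
Floor → code 14006612.
In hexadecimal (0x-prefixed): 0xD5B954.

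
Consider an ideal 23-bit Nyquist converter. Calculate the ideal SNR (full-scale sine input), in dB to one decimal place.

SNR ≈ 6.02·N + 1.76 dB = 6.02·23 + 1.76 = 140.22 dB.

140.2 dB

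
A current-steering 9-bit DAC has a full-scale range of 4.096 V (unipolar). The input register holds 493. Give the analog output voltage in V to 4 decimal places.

3.9440 V

LSB = 4.096 V / 2^9 = 8.000 mV.
V_out = 0 + 493 × 0.008 V = 3.944 V.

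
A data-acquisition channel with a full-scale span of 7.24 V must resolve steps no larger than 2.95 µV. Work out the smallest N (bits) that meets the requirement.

22 bits

Number of steps required ≥ 7.24 V / 2.95 µV = 2454237.29.
Need 2^N ≥ 2454237.29; 2^21 = 2097152, 2^22 = 4194304.
Minimum N = 22.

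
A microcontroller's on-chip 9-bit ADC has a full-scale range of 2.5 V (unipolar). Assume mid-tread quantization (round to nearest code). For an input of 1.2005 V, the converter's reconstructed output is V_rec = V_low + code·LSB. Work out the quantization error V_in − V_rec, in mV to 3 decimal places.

LSB = 2.5/2^9 = 4.883 mV.
Scaled input = 245.8624 LSBs, so code = 246.
Code 246 maps back to 0 + 246×0.00488281 V = 1.2011719 V.
Difference: -0.000671875 V → -0.672 mV.

-0.672 mV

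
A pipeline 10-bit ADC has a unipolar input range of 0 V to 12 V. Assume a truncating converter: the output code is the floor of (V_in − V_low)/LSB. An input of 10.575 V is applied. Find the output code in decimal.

code 902

With 1024 levels over 12 V, one step is 11.719 mV.
Input sits at 902.400 steps above V_low.
Floor → code 902.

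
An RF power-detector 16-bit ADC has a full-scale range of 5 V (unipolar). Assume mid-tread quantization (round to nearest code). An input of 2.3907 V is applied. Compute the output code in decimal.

With 65536 levels over 5 V, one step is 76.29 µV.
Input sits at 31335.383 steps above V_low.
So the output code is 31335.

code 31335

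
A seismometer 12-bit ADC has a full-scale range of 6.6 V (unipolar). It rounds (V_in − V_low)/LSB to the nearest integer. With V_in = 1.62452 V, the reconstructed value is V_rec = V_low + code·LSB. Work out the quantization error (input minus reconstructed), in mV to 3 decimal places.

Step size: 6.6 V ÷ 2^12 = 1.611 mV.
Scaled input = 1008.1870 LSBs, so code = 1008.
Code 1008 maps back to 0 + 1008×0.00161133 V = 1.6242188 V.
V_in − V_rec = 0.00030125 V = 0.301 mV.

0.301 mV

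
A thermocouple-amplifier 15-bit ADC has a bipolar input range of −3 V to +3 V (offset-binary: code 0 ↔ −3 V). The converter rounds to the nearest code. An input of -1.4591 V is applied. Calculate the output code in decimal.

Full-scale span = 6 V; LSB = 6/2^15 = 183.11 µV.
Input sits at 8415.369 steps above V_low.
So the output code is 8415.

code 8415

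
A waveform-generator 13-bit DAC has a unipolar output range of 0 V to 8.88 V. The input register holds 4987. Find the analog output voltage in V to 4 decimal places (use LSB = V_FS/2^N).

LSB = 8.88 V / 2^13 = 1.084 mV.
V_out = 0 + 4987 × 0.00108398 V = 5.40583 V.

5.4058 V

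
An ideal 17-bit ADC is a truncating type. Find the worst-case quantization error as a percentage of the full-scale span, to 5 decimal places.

0.00076 %

Truncating → worst-case error = 1 LSB = V_FS/2^17, so 100/131072 = 0.000762939 % of full scale.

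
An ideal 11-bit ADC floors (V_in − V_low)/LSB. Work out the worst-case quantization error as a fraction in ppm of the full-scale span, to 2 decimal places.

Truncating → worst-case error = 1 LSB = V_FS/2^11, so 1e+06/2048 = 488.281 ppm of full scale.

488.28 ppm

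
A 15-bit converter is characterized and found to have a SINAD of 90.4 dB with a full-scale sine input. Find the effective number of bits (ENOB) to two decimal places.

14.72 bits

ENOB = (SINAD − 1.76) / 6.02 = (90.4 − 1.76)/6.02 = 14.724.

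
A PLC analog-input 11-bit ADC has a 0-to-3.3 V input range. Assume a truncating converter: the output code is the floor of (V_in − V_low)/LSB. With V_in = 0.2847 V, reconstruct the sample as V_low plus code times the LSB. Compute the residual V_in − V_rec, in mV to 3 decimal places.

1.106 mV

LSB = 3.3/2^11 = 1.611 mV.
(0.2847 − 0)/0.00161133 = 176.6865; ⌊·⌋ gives code 176.
Reconstructed: 0.28359375 V.
Error = 0.2847 − 0.28359375 = 0.00110625 V = 1.106 mV.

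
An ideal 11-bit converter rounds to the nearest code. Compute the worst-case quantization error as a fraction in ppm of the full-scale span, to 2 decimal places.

Rounding → worst-case error = ½ LSB = V_FS/2^12, so 1e+06/4096 = 244.141 ppm of full scale.

244.14 ppm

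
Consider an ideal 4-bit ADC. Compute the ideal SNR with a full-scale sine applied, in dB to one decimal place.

SNR ≈ 6.02·N + 1.76 dB = 6.02·4 + 1.76 = 25.84 dB.

25.8 dB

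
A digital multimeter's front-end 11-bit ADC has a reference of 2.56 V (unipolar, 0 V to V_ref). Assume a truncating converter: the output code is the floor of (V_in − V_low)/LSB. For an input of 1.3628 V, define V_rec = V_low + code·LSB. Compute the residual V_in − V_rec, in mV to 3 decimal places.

0.300 mV

LSB = 2.56/2^11 = 1.250 mV.
(1.3628 − 0)/0.00125 = 1090.2400; ⌊·⌋ gives code 1090.
V_rec = 0 + 1090·0.00125 = 1.3625 V.
Error = 1.3628 − 1.3625 = 0.0003 V = 0.300 mV.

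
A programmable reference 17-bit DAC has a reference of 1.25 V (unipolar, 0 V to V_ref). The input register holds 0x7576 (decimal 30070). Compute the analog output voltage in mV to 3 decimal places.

286.770 mV

LSB = 1.25 V / 2^17 = 9.54 µV.
Code 0x7576 = 30070 decimal.
V_out = 0 + 30070 × 9.53674e-06 V = 0.28677 V.
= 286.770 mV.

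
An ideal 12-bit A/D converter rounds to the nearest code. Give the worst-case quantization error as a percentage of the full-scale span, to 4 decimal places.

0.0122 %

Rounding → worst-case error = ½ LSB = V_FS/2^13, so 100/8192 = 0.012207 % of full scale.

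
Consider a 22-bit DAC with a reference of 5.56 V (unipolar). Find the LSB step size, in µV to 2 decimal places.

1.33 µV

Full-scale span = 5.56 V.
LSB = 5.56 / 2^22 = 5.56 / 4194304 = 1.32561e-06 V = 1.33 µV.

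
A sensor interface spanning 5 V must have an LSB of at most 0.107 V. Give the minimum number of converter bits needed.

6 bits

Number of steps required ≥ 5 V / 0.107 V = 46.73.
Need 2^N ≥ 46.73; 2^5 = 32, 2^6 = 64.
Minimum N = 6.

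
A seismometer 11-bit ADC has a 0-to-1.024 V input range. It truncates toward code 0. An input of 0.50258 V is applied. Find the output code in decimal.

code 1005

Full-scale span = 1.024 V; LSB = 1.024/2^11 = 0.500 mV.
(V_in − V_low)/LSB = (0.50258 − 0) / 0.0005 = 1005.160.
Floor → code 1005.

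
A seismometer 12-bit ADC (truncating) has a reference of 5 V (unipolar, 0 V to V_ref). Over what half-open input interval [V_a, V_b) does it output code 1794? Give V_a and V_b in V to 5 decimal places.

[2.18994 V, 2.19116 V)

LSB = 5/2^12 = 1.221 mV.
V_a = V_low + 1794·LSB = 2.18994 V; V_b = V_low + 1795·LSB = 2.19116 V.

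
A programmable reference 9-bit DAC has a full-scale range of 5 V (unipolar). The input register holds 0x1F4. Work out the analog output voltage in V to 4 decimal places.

4.8828 V

LSB = 5 V / 2^9 = 9.766 mV.
Code 0x1F4 = 500 decimal.
V_out = 0 + 500 × 0.00976562 V = 4.88281 V.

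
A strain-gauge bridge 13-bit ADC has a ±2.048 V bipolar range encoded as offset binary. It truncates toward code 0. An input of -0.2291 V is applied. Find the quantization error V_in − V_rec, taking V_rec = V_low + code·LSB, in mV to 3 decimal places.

0.400 mV

One LSB is 4.096 V / 8192 = 0.500 mV.
(V_in − V_low)/LSB = (-0.2291 − (−2.048))/0.0005 = 3637.8000 → code 3637 (floor).
V_rec = (−2.048) + 3637·0.0005 = -0.2295 V.
Difference: 0.0004 V → 0.400 mV.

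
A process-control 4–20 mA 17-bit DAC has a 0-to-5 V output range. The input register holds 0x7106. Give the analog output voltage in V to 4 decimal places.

LSB = 5 V / 2^17 = 38.15 µV.
Code 0x7106 = 28934 decimal.
V_out = 0 + 28934 × 3.8147e-05 V = 1.10374 V.

1.1037 V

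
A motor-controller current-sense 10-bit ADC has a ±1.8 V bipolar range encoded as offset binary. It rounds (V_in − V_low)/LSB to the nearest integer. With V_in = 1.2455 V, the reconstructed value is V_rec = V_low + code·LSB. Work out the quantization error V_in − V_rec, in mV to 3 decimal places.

LSB = 3.6/2^10 = 3.516 mV.
(V_in − V_low)/LSB = (1.2455 − (−1.8))/0.00351563 = 866.2756 → code 866 (round).
V_rec = (−1.8) + 866·0.00351563 = 1.2445313 V.
V_in − V_rec = 0.00096875 V = 0.969 mV.

0.969 mV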